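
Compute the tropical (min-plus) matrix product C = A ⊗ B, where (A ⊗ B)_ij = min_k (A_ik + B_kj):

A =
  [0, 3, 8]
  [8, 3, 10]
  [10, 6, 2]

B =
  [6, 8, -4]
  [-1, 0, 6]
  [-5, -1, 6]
A ⊗ B =
  [2, 3, -4]
  [2, 3, 4]
  [-3, 1, 6]

Apply the min-plus product entry-by-entry:
  C[0][0] = min over k of (A[0][0] + B[0][0] = 0 + 6 = 6, A[0][1] + B[1][0] = 3 + -1 = 2, A[0][2] + B[2][0] = 8 + -5 = 3) = 2 (attained at k = 1)
  C[0][1] = min over k of (A[0][0] + B[0][1] = 0 + 8 = 8, A[0][1] + B[1][1] = 3 + 0 = 3, A[0][2] + B[2][1] = 8 + -1 = 7) = 3 (attained at k = 1)
  C[0][2] = min over k of (A[0][0] + B[0][2] = 0 + -4 = -4, A[0][1] + B[1][2] = 3 + 6 = 9, A[0][2] + B[2][2] = 8 + 6 = 14) = -4 (attained at k = 0)
  C[1][0] = min over k of (A[1][0] + B[0][0] = 8 + 6 = 14, A[1][1] + B[1][0] = 3 + -1 = 2, A[1][2] + B[2][0] = 10 + -5 = 5) = 2 (attained at k = 1)
  C[1][1] = min over k of (A[1][0] + B[0][1] = 8 + 8 = 16, A[1][1] + B[1][1] = 3 + 0 = 3, A[1][2] + B[2][1] = 10 + -1 = 9) = 3 (attained at k = 1)
  C[1][2] = min over k of (A[1][0] + B[0][2] = 8 + -4 = 4, A[1][1] + B[1][2] = 3 + 6 = 9, A[1][2] + B[2][2] = 10 + 6 = 16) = 4 (attained at k = 0)
  C[2][0] = min over k of (A[2][0] + B[0][0] = 10 + 6 = 16, A[2][1] + B[1][0] = 6 + -1 = 5, A[2][2] + B[2][0] = 2 + -5 = -3) = -3 (attained at k = 2)
  C[2][1] = min over k of (A[2][0] + B[0][1] = 10 + 8 = 18, A[2][1] + B[1][1] = 6 + 0 = 6, A[2][2] + B[2][1] = 2 + -1 = 1) = 1 (attained at k = 2)
  C[2][2] = min over k of (A[2][0] + B[0][2] = 10 + -4 = 6, A[2][1] + B[1][2] = 6 + 6 = 12, A[2][2] + B[2][2] = 2 + 6 = 8) = 6 (attained at k = 0)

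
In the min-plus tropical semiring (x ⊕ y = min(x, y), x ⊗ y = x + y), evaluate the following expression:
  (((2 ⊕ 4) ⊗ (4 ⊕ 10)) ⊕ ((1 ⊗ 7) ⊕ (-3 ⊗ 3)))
(((2 ⊕ 4) ⊗ (4 ⊕ 10)) ⊕ ((1 ⊗ 7) ⊕ (-3 ⊗ 3))) = 0

Expand innermost to outermost. Recall ⊕ takes the minimum of its arguments and ⊗ takes their sum. Working out the expression (((2 ⊕ 4) ⊗ (4 ⊕ 10)) ⊕ ((1 ⊗ 7) ⊕ (-3 ⊗ 3))) gives 0.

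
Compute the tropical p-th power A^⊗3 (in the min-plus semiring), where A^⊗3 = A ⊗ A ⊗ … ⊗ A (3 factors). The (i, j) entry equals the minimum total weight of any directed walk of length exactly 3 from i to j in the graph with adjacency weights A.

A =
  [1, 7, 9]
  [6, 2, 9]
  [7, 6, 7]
A^⊗3 =
  [3, 9, 11]
  [8, 6, 13]
  [9, 10, 17]

Each entry (A^⊗3)_ij equals the minimum over all length-3 walks i = v_0 → v_1 → … → v_3 = j of Σ_t A[v_t][v_{t+1}]. For example, for (i, j) = (0, 2) we minimise over 9 possible intermediate vertex sequences; the minimum is 11, attained along the walk 0 → 0 → 0 → 2.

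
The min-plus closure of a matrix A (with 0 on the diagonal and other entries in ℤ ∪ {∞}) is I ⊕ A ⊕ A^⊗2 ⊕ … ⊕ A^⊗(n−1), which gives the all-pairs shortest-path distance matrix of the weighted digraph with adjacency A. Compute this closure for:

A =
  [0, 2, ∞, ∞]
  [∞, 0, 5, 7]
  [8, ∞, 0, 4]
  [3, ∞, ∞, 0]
Closure =
  [0, 2, 7, 9]
  [10, 0, 5, 7]
  [7, 9, 0, 4]
  [3, 5, 10, 0]

This is the Floyd-Warshall all-pairs shortest-path computation. For each intermediate vertex k = 0, 1, …, 3, update dist[i][j] ← min(dist[i][j], dist[i][k] + dist[k][j]). The final matrix gives, for each (i, j), the minimum total weight of any directed path from i to j (possibly empty when i = j).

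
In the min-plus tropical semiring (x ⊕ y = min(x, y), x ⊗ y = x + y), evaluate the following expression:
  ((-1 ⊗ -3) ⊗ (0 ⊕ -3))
((-1 ⊗ -3) ⊗ (0 ⊕ -3)) = -7

Expand innermost to outermost. Recall ⊕ takes the minimum of its arguments and ⊗ takes their sum. Working out the expression ((-1 ⊗ -3) ⊗ (0 ⊕ -3)) gives -7.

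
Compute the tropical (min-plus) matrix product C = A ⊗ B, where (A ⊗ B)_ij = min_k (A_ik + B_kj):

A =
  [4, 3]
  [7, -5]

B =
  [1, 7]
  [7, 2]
A ⊗ B =
  [5, 5]
  [2, -3]

Apply the min-plus product entry-by-entry:
  C[0][0] = min over k of (A[0][0] + B[0][0] = 4 + 1 = 5, A[0][1] + B[1][0] = 3 + 7 = 10) = 5 (attained at k = 0)
  C[0][1] = min over k of (A[0][0] + B[0][1] = 4 + 7 = 11, A[0][1] + B[1][1] = 3 + 2 = 5) = 5 (attained at k = 1)
  C[1][0] = min over k of (A[1][0] + B[0][0] = 7 + 1 = 8, A[1][1] + B[1][0] = -5 + 7 = 2) = 2 (attained at k = 1)
  C[1][1] = min over k of (A[1][0] + B[0][1] = 7 + 7 = 14, A[1][1] + B[1][1] = -5 + 2 = -3) = -3 (attained at k = 1)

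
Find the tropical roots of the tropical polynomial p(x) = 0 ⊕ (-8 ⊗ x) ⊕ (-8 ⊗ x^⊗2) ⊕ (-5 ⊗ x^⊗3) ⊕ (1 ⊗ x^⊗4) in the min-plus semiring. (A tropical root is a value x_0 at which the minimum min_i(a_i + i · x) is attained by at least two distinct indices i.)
Roots: {-6, -3, 0, 8}

Each tropical root is a break point of the lower envelope of the lines y = a_i + i · x (there are 5 lines, with slopes 0, 1, ..., 4). Only the lines that attain the minimum somewhere contribute to roots; other lines are dominated. Here the surviving (envelope) indices are i = 4, i = 3, i = 2, i = 1, i = 0.
Intersections between consecutive envelope lines give the roots: for adjacent envelope indices i < j the intersection is x = (a_i − a_j) / (j − i). Reading off the sorted break points: {-6, -3, 0, 8}.
Verification: at each break x_0, at least two indices attain the minimum of min_i(a_i + i · x_0).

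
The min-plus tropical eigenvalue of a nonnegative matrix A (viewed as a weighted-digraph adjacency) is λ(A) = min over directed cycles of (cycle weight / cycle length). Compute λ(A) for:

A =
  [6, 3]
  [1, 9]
λ(A) = 2

Enumerate directed cycles and compute their means (weight / length). Sample:
  cycle 0 → 0: weight = 6, length = 1, mean = 6/1 ≈ 6.000
  cycle 1 → 1: weight = 9, length = 1, mean = 9/1 ≈ 9.000
  cycle 0 → 1 → 0: weight = 4, length = 2, mean = 4/2 ≈ 2.000
  cycle 1 → 0 → 1: weight = 4, length = 2, mean = 4/2 ≈ 2.000
Minimum mean = 2.000, attained e.g. along the cycle 0 → 1 → 0 with weight 4 and length 2. So λ(A) = 4/2 = 2.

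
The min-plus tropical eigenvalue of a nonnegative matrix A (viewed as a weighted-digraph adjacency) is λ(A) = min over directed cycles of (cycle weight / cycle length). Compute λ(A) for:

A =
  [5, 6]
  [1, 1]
λ(A) = 1

Enumerate directed cycles and compute their means (weight / length). Sample:
  cycle 0 → 0: weight = 5, length = 1, mean = 5/1 ≈ 5.000
  cycle 1 → 1: weight = 1, length = 1, mean = 1/1 ≈ 1.000
  cycle 0 → 1 → 0: weight = 7, length = 2, mean = 7/2 ≈ 3.500
  cycle 1 → 0 → 1: weight = 7, length = 2, mean = 7/2 ≈ 3.500
Minimum mean = 1.000, attained e.g. along the cycle 1 → 1 with weight 1 and length 1. So λ(A) = 1/1 = 1.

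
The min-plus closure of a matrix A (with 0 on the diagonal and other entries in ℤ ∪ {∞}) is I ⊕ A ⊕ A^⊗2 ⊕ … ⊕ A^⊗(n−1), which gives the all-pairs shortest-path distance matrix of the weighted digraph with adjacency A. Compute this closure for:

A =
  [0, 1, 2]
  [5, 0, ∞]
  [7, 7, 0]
Closure =
  [0, 1, 2]
  [5, 0, 7]
  [7, 7, 0]

This is the Floyd-Warshall all-pairs shortest-path computation. For each intermediate vertex k = 0, 1, …, 2, update dist[i][j] ← min(dist[i][j], dist[i][k] + dist[k][j]). The final matrix gives, for each (i, j), the minimum total weight of any directed path from i to j (possibly empty when i = j).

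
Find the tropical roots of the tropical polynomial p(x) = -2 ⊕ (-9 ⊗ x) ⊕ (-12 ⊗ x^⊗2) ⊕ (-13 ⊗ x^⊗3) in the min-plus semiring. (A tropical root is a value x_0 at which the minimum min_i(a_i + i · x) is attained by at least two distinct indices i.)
Roots: {1, 3, 7}

Each tropical root is a break point of the lower envelope of the lines y = a_i + i · x (there are 4 lines, with slopes 0, 1, ..., 3). Only the lines that attain the minimum somewhere contribute to roots; other lines are dominated. Here the surviving (envelope) indices are i = 3, i = 2, i = 1, i = 0.
Intersections between consecutive envelope lines give the roots: for adjacent envelope indices i < j the intersection is x = (a_i − a_j) / (j − i). Reading off the sorted break points: {1, 3, 7}.
Verification: at each break x_0, at least two indices attain the minimum of min_i(a_i + i · x_0).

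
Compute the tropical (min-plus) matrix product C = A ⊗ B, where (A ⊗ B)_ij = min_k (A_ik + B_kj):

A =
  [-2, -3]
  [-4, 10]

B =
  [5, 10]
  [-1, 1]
A ⊗ B =
  [-4, -2]
  [1, 6]

Apply the min-plus product entry-by-entry:
  C[0][0] = min over k of (A[0][0] + B[0][0] = -2 + 5 = 3, A[0][1] + B[1][0] = -3 + -1 = -4) = -4 (attained at k = 1)
  C[0][1] = min over k of (A[0][0] + B[0][1] = -2 + 10 = 8, A[0][1] + B[1][1] = -3 + 1 = -2) = -2 (attained at k = 1)
  C[1][0] = min over k of (A[1][0] + B[0][0] = -4 + 5 = 1, A[1][1] + B[1][0] = 10 + -1 = 9) = 1 (attained at k = 0)
  C[1][1] = min over k of (A[1][0] + B[0][1] = -4 + 10 = 6, A[1][1] + B[1][1] = 10 + 1 = 11) = 6 (attained at k = 0)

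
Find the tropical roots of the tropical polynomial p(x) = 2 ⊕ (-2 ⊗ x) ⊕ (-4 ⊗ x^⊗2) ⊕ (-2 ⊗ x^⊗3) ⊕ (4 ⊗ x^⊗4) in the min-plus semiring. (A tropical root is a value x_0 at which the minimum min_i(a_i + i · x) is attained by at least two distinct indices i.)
Roots: {-6, -2, 2, 4}

Each tropical root is a break point of the lower envelope of the lines y = a_i + i · x (there are 5 lines, with slopes 0, 1, ..., 4). Only the lines that attain the minimum somewhere contribute to roots; other lines are dominated. Here the surviving (envelope) indices are i = 4, i = 3, i = 2, i = 1, i = 0.
Intersections between consecutive envelope lines give the roots: for adjacent envelope indices i < j the intersection is x = (a_i − a_j) / (j − i). Reading off the sorted break points: {-6, -2, 2, 4}.
Verification: at each break x_0, at least two indices attain the minimum of min_i(a_i + i · x_0).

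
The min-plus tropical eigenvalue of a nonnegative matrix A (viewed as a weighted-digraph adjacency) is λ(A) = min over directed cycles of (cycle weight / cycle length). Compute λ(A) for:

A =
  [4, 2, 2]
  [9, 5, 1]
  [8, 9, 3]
λ(A) = 3

Enumerate directed cycles and compute their means (weight / length). Sample:
  cycle 0 → 0: weight = 4, length = 1, mean = 4/1 ≈ 4.000
  cycle 1 → 1: weight = 5, length = 1, mean = 5/1 ≈ 5.000
  cycle 2 → 2: weight = 3, length = 1, mean = 3/1 ≈ 3.000
  cycle 0 → 1 → 0: weight = 11, length = 2, mean = 11/2 ≈ 5.500
  cycle 0 → 2 → 0: weight = 10, length = 2, mean = 10/2 ≈ 5.000
  cycle 1 → 0 → 1: weight = 11, length = 2, mean = 11/2 ≈ 5.500
Minimum mean = 3.000, attained e.g. along the cycle 2 → 2 with weight 3 and length 1. So λ(A) = 3/1 = 3.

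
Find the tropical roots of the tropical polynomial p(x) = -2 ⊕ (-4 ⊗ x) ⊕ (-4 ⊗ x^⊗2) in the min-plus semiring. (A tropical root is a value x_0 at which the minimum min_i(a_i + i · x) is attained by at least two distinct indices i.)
Roots: {0, 2}

Each tropical root is a break point of the lower envelope of the lines y = a_i + i · x (there are 3 lines, with slopes 0, 1, ..., 2). Only the lines that attain the minimum somewhere contribute to roots; other lines are dominated. Here the surviving (envelope) indices are i = 2, i = 1, i = 0.
Intersections between consecutive envelope lines give the roots: for adjacent envelope indices i < j the intersection is x = (a_i − a_j) / (j − i). Reading off the sorted break points: {0, 2}.
Verification: at each break x_0, at least two indices attain the minimum of min_i(a_i + i · x_0).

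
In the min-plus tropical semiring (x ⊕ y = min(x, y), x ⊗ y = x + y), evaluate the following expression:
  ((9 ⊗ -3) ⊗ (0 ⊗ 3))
((9 ⊗ -3) ⊗ (0 ⊗ 3)) = 9

Expand innermost to outermost. Recall ⊕ takes the minimum of its arguments and ⊗ takes their sum. Working out the expression ((9 ⊗ -3) ⊗ (0 ⊗ 3)) gives 9.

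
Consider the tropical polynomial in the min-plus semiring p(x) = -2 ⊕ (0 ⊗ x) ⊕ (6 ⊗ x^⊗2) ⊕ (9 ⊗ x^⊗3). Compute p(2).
p(2) = -2

A tropical monomial a ⊗ x^⊗i evaluates to a + i · x. Evaluating each term at x = 2:
  Term 0 contributes -2 + 0 · 2 = -2
  Term 1 contributes 0 + 1 · 2 = 2
  Term 2 contributes 6 + 2 · 2 = 10
  Term 3 contributes 9 + 3 · 2 = 15
p(2) = ⊕ of these = min[-2, 2, 10, 15] = -2.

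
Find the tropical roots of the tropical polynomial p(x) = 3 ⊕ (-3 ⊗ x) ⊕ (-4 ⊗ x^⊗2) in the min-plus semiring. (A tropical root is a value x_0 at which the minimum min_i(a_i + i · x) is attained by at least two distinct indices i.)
Roots: {1, 6}

Each tropical root is a break point of the lower envelope of the lines y = a_i + i · x (there are 3 lines, with slopes 0, 1, ..., 2). Only the lines that attain the minimum somewhere contribute to roots; other lines are dominated. Here the surviving (envelope) indices are i = 2, i = 1, i = 0.
Intersections between consecutive envelope lines give the roots: for adjacent envelope indices i < j the intersection is x = (a_i − a_j) / (j − i). Reading off the sorted break points: {1, 6}.
Verification: at each break x_0, at least two indices attain the minimum of min_i(a_i + i · x_0).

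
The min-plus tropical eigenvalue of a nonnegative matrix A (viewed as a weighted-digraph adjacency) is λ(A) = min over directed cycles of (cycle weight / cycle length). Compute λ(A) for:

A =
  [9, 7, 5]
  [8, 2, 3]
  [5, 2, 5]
λ(A) = 2

Enumerate directed cycles and compute their means (weight / length). Sample:
  cycle 0 → 0: weight = 9, length = 1, mean = 9/1 ≈ 9.000
  cycle 1 → 1: weight = 2, length = 1, mean = 2/1 ≈ 2.000
  cycle 2 → 2: weight = 5, length = 1, mean = 5/1 ≈ 5.000
  cycle 0 → 1 → 0: weight = 15, length = 2, mean = 15/2 ≈ 7.500
  cycle 0 → 2 → 0: weight = 10, length = 2, mean = 10/2 ≈ 5.000
  cycle 1 → 0 → 1: weight = 15, length = 2, mean = 15/2 ≈ 7.500
Minimum mean = 2.000, attained e.g. along the cycle 1 → 1 with weight 2 and length 1. So λ(A) = 2/1 = 2.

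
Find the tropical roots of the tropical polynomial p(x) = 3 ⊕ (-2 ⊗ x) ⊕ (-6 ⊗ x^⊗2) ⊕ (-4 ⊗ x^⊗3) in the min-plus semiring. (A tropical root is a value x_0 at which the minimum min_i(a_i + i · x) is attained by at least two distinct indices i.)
Roots: {-2, 4, 5}

Each tropical root is a break point of the lower envelope of the lines y = a_i + i · x (there are 4 lines, with slopes 0, 1, ..., 3). Only the lines that attain the minimum somewhere contribute to roots; other lines are dominated. Here the surviving (envelope) indices are i = 3, i = 2, i = 1, i = 0.
Intersections between consecutive envelope lines give the roots: for adjacent envelope indices i < j the intersection is x = (a_i − a_j) / (j − i). Reading off the sorted break points: {-2, 4, 5}.
Verification: at each break x_0, at least two indices attain the minimum of min_i(a_i + i · x_0).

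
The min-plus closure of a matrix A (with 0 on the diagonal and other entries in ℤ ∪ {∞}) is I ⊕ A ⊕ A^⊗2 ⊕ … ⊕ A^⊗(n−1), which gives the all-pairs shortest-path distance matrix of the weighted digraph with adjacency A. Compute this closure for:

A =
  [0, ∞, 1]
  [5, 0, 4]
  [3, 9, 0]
Closure =
  [0, 10, 1]
  [5, 0, 4]
  [3, 9, 0]

This is the Floyd-Warshall all-pairs shortest-path computation. For each intermediate vertex k = 0, 1, …, 2, update dist[i][j] ← min(dist[i][j], dist[i][k] + dist[k][j]). The final matrix gives, for each (i, j), the minimum total weight of any directed path from i to j (possibly empty when i = j).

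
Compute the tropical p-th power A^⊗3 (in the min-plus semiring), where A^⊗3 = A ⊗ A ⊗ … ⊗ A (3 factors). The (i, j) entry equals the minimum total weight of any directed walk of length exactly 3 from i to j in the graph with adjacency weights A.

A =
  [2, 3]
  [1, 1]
A^⊗3 =
  [5, 5]
  [3, 3]

Each entry (A^⊗3)_ij equals the minimum over all length-3 walks i = v_0 → v_1 → … → v_3 = j of Σ_t A[v_t][v_{t+1}]. For example, for (i, j) = (0, 1) we minimise over 4 possible intermediate vertex sequences; the minimum is 5, attained along the walk 0 → 1 → 1 → 1.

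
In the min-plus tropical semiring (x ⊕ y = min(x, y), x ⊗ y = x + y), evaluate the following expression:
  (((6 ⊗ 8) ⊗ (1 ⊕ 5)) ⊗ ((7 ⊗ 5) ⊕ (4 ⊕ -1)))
(((6 ⊗ 8) ⊗ (1 ⊕ 5)) ⊗ ((7 ⊗ 5) ⊕ (4 ⊕ -1))) = 14

Expand innermost to outermost. Recall ⊕ takes the minimum of its arguments and ⊗ takes their sum. Working out the expression (((6 ⊗ 8) ⊗ (1 ⊕ 5)) ⊗ ((7 ⊗ 5) ⊕ (4 ⊕ -1))) gives 14.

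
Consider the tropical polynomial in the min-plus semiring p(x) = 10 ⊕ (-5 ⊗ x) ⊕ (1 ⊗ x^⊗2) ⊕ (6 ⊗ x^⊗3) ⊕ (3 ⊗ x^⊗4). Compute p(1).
p(1) = -4

A tropical monomial a ⊗ x^⊗i evaluates to a + i · x. Evaluating each term at x = 1:
  Term 0 contributes 10 + 0 · 1 = 10
  Term 1 contributes -5 + 1 · 1 = -4
  Term 2 contributes 1 + 2 · 1 = 3
  Term 3 contributes 6 + 3 · 1 = 9
  Term 4 contributes 3 + 4 · 1 = 7
p(1) = ⊕ of these = min[10, -4, 3, 9, 7] = -4.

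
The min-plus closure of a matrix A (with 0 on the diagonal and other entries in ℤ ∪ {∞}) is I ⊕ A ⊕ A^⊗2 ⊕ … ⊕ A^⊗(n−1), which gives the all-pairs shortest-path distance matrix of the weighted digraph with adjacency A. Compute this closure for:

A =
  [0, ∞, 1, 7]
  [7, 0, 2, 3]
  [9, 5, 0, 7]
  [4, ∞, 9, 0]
Closure =
  [0, 6, 1, 7]
  [7, 0, 2, 3]
  [9, 5, 0, 7]
  [4, 10, 5, 0]

This is the Floyd-Warshall all-pairs shortest-path computation. For each intermediate vertex k = 0, 1, …, 3, update dist[i][j] ← min(dist[i][j], dist[i][k] + dist[k][j]). The final matrix gives, for each (i, j), the minimum total weight of any directed path from i to j (possibly empty when i = j).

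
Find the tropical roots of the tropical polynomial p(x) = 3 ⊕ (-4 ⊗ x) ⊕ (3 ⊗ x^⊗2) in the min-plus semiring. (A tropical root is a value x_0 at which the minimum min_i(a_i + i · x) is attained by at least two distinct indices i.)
Roots: {-7, 7}

Each tropical root is a break point of the lower envelope of the lines y = a_i + i · x (there are 3 lines, with slopes 0, 1, ..., 2). Only the lines that attain the minimum somewhere contribute to roots; other lines are dominated. Here the surviving (envelope) indices are i = 2, i = 1, i = 0.
Intersections between consecutive envelope lines give the roots: for adjacent envelope indices i < j the intersection is x = (a_i − a_j) / (j − i). Reading off the sorted break points: {-7, 7}.
Verification: at each break x_0, at least two indices attain the minimum of min_i(a_i + i · x_0).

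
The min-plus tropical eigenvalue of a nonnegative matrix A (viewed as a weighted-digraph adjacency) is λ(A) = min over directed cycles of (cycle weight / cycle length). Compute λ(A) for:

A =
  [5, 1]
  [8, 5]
λ(A) = 9/2

Enumerate directed cycles and compute their means (weight / length). Sample:
  cycle 0 → 0: weight = 5, length = 1, mean = 5/1 ≈ 5.000
  cycle 1 → 1: weight = 5, length = 1, mean = 5/1 ≈ 5.000
  cycle 0 → 1 → 0: weight = 9, length = 2, mean = 9/2 ≈ 4.500
  cycle 1 → 0 → 1: weight = 9, length = 2, mean = 9/2 ≈ 4.500
Minimum mean = 4.500, attained e.g. along the cycle 0 → 1 → 0 with weight 9 and length 2. So λ(A) = 9/2 = 9/2.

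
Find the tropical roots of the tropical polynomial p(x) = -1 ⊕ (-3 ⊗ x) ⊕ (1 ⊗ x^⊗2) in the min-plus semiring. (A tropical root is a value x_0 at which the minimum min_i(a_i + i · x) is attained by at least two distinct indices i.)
Roots: {-4, 2}

Each tropical root is a break point of the lower envelope of the lines y = a_i + i · x (there are 3 lines, with slopes 0, 1, ..., 2). Only the lines that attain the minimum somewhere contribute to roots; other lines are dominated. Here the surviving (envelope) indices are i = 2, i = 1, i = 0.
Intersections between consecutive envelope lines give the roots: for adjacent envelope indices i < j the intersection is x = (a_i − a_j) / (j − i). Reading off the sorted break points: {-4, 2}.
Verification: at each break x_0, at least two indices attain the minimum of min_i(a_i + i · x_0).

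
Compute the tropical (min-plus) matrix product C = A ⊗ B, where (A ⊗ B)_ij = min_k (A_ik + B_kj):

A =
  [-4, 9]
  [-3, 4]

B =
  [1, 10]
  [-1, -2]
A ⊗ B =
  [-3, 6]
  [-2, 2]

Apply the min-plus product entry-by-entry:
  C[0][0] = min over k of (A[0][0] + B[0][0] = -4 + 1 = -3, A[0][1] + B[1][0] = 9 + -1 = 8) = -3 (attained at k = 0)
  C[0][1] = min over k of (A[0][0] + B[0][1] = -4 + 10 = 6, A[0][1] + B[1][1] = 9 + -2 = 7) = 6 (attained at k = 0)
  C[1][0] = min over k of (A[1][0] + B[0][0] = -3 + 1 = -2, A[1][1] + B[1][0] = 4 + -1 = 3) = -2 (attained at k = 0)
  C[1][1] = min over k of (A[1][0] + B[0][1] = -3 + 10 = 7, A[1][1] + B[1][1] = 4 + -2 = 2) = 2 (attained at k = 1)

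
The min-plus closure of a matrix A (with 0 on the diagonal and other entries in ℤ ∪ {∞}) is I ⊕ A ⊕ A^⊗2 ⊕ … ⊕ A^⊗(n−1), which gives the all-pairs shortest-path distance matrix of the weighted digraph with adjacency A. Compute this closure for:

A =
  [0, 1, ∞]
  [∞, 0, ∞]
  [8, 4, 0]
Closure =
  [0, 1, ∞]
  [∞, 0, ∞]
  [8, 4, 0]

This is the Floyd-Warshall all-pairs shortest-path computation. For each intermediate vertex k = 0, 1, …, 2, update dist[i][j] ← min(dist[i][j], dist[i][k] + dist[k][j]). The final matrix gives, for each (i, j), the minimum total weight of any directed path from i to j (possibly empty when i = j).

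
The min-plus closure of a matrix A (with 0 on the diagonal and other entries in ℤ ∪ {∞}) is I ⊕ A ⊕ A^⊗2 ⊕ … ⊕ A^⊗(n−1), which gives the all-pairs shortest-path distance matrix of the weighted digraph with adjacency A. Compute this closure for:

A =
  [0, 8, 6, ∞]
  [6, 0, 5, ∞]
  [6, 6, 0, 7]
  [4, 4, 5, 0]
Closure =
  [0, 8, 6, 13]
  [6, 0, 5, 12]
  [6, 6, 0, 7]
  [4, 4, 5, 0]

This is the Floyd-Warshall all-pairs shortest-path computation. For each intermediate vertex k = 0, 1, …, 3, update dist[i][j] ← min(dist[i][j], dist[i][k] + dist[k][j]). The final matrix gives, for each (i, j), the minimum total weight of any directed path from i to j (possibly empty when i = j).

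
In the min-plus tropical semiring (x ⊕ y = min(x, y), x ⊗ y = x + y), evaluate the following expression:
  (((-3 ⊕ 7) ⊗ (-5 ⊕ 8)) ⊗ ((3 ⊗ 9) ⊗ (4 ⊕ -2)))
(((-3 ⊕ 7) ⊗ (-5 ⊕ 8)) ⊗ ((3 ⊗ 9) ⊗ (4 ⊕ -2))) = 2

Expand innermost to outermost. Recall ⊕ takes the minimum of its arguments and ⊗ takes their sum. Working out the expression (((-3 ⊕ 7) ⊗ (-5 ⊕ 8)) ⊗ ((3 ⊗ 9) ⊗ (4 ⊕ -2))) gives 2.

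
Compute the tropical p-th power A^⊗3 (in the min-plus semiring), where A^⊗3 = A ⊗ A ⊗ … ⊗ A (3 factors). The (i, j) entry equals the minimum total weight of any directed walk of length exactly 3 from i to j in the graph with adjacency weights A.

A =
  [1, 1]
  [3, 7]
A^⊗3 =
  [3, 3]
  [5, 5]

Each entry (A^⊗3)_ij equals the minimum over all length-3 walks i = v_0 → v_1 → … → v_3 = j of Σ_t A[v_t][v_{t+1}]. For example, for (i, j) = (0, 1) we minimise over 4 possible intermediate vertex sequences; the minimum is 3, attained along the walk 0 → 0 → 0 → 1.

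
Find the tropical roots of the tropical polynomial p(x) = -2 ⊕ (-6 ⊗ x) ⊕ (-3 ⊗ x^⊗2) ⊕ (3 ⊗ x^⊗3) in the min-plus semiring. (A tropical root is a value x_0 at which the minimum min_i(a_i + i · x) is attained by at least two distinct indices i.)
Roots: {-6, -3, 4}

Each tropical root is a break point of the lower envelope of the lines y = a_i + i · x (there are 4 lines, with slopes 0, 1, ..., 3). Only the lines that attain the minimum somewhere contribute to roots; other lines are dominated. Here the surviving (envelope) indices are i = 3, i = 2, i = 1, i = 0.
Intersections between consecutive envelope lines give the roots: for adjacent envelope indices i < j the intersection is x = (a_i − a_j) / (j − i). Reading off the sorted break points: {-6, -3, 4}.
Verification: at each break x_0, at least two indices attain the minimum of min_i(a_i + i · x_0).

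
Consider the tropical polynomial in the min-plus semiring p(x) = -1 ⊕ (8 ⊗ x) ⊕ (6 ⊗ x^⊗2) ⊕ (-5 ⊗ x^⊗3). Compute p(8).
p(8) = -1

A tropical monomial a ⊗ x^⊗i evaluates to a + i · x. Evaluating each term at x = 8:
  Term 0 contributes -1 + 0 · 8 = -1
  Term 1 contributes 8 + 1 · 8 = 16
  Term 2 contributes 6 + 2 · 8 = 22
  Term 3 contributes -5 + 3 · 8 = 19
p(8) = ⊕ of these = min[-1, 16, 22, 19] = -1.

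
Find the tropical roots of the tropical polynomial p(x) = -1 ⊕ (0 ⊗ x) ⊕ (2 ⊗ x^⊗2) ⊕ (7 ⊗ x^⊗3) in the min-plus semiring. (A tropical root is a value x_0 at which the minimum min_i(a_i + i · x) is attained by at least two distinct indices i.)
Roots: {-5, -2, -1}

Each tropical root is a break point of the lower envelope of the lines y = a_i + i · x (there are 4 lines, with slopes 0, 1, ..., 3). Only the lines that attain the minimum somewhere contribute to roots; other lines are dominated. Here the surviving (envelope) indices are i = 3, i = 2, i = 1, i = 0.
Intersections between consecutive envelope lines give the roots: for adjacent envelope indices i < j the intersection is x = (a_i − a_j) / (j − i). Reading off the sorted break points: {-5, -2, -1}.
Verification: at each break x_0, at least two indices attain the minimum of min_i(a_i + i · x_0).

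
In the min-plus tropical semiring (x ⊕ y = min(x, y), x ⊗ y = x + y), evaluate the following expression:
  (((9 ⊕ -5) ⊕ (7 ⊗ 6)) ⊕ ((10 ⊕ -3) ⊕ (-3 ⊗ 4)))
(((9 ⊕ -5) ⊕ (7 ⊗ 6)) ⊕ ((10 ⊕ -3) ⊕ (-3 ⊗ 4))) = -5

Expand innermost to outermost. Recall ⊕ takes the minimum of its arguments and ⊗ takes their sum. Working out the expression (((9 ⊕ -5) ⊕ (7 ⊗ 6)) ⊕ ((10 ⊕ -3) ⊕ (-3 ⊗ 4))) gives -5.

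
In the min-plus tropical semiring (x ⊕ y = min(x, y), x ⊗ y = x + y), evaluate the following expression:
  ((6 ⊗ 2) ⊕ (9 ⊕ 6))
((6 ⊗ 2) ⊕ (9 ⊕ 6)) = 6

Expand innermost to outermost. Recall ⊕ takes the minimum of its arguments and ⊗ takes their sum. Working out the expression ((6 ⊗ 2) ⊕ (9 ⊕ 6)) gives 6.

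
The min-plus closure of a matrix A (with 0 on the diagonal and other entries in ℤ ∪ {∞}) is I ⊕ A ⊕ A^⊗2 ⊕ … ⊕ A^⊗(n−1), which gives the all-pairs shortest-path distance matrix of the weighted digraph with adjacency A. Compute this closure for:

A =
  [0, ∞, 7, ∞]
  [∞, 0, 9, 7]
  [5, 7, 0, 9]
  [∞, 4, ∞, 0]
Closure =
  [0, 14, 7, 16]
  [14, 0, 9, 7]
  [5, 7, 0, 9]
  [18, 4, 13, 0]

This is the Floyd-Warshall all-pairs shortest-path computation. For each intermediate vertex k = 0, 1, …, 3, update dist[i][j] ← min(dist[i][j], dist[i][k] + dist[k][j]). The final matrix gives, for each (i, j), the minimum total weight of any directed path from i to j (possibly empty when i = j).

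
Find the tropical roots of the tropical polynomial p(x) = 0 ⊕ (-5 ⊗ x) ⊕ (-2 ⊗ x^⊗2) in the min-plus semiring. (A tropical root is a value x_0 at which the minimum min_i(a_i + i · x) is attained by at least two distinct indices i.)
Roots: {-3, 5}

Each tropical root is a break point of the lower envelope of the lines y = a_i + i · x (there are 3 lines, with slopes 0, 1, ..., 2). Only the lines that attain the minimum somewhere contribute to roots; other lines are dominated. Here the surviving (envelope) indices are i = 2, i = 1, i = 0.
Intersections between consecutive envelope lines give the roots: for adjacent envelope indices i < j the intersection is x = (a_i − a_j) / (j − i). Reading off the sorted break points: {-3, 5}.
Verification: at each break x_0, at least two indices attain the minimum of min_i(a_i + i · x_0).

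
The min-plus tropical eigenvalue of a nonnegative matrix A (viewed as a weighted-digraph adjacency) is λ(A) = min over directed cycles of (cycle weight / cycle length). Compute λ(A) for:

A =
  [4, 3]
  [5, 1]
λ(A) = 1

Enumerate directed cycles and compute their means (weight / length). Sample:
  cycle 0 → 0: weight = 4, length = 1, mean = 4/1 ≈ 4.000
  cycle 1 → 1: weight = 1, length = 1, mean = 1/1 ≈ 1.000
  cycle 0 → 1 → 0: weight = 8, length = 2, mean = 8/2 ≈ 4.000
  cycle 1 → 0 → 1: weight = 8, length = 2, mean = 8/2 ≈ 4.000
Minimum mean = 1.000, attained e.g. along the cycle 1 → 1 with weight 1 and length 1. So λ(A) = 1/1 = 1.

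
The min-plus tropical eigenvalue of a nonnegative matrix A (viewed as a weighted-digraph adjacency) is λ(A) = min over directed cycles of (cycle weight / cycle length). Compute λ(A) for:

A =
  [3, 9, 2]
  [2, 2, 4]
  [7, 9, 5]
λ(A) = 2

Enumerate directed cycles and compute their means (weight / length). Sample:
  cycle 0 → 0: weight = 3, length = 1, mean = 3/1 ≈ 3.000
  cycle 1 → 1: weight = 2, length = 1, mean = 2/1 ≈ 2.000
  cycle 2 → 2: weight = 5, length = 1, mean = 5/1 ≈ 5.000
  cycle 0 → 1 → 0: weight = 11, length = 2, mean = 11/2 ≈ 5.500
  cycle 0 → 2 → 0: weight = 9, length = 2, mean = 9/2 ≈ 4.500
  cycle 1 → 0 → 1: weight = 11, length = 2, mean = 11/2 ≈ 5.500
Minimum mean = 2.000, attained e.g. along the cycle 1 → 1 with weight 2 and length 1. So λ(A) = 2/1 = 2.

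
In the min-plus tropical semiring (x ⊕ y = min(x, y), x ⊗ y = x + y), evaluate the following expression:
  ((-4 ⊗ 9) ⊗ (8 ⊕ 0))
((-4 ⊗ 9) ⊗ (8 ⊕ 0)) = 5

Expand innermost to outermost. Recall ⊕ takes the minimum of its arguments and ⊗ takes their sum. Working out the expression ((-4 ⊗ 9) ⊗ (8 ⊕ 0)) gives 5.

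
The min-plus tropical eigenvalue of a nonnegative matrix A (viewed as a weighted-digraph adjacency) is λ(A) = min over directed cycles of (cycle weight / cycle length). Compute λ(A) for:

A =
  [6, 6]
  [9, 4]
λ(A) = 4

Enumerate directed cycles and compute their means (weight / length). Sample:
  cycle 0 → 0: weight = 6, length = 1, mean = 6/1 ≈ 6.000
  cycle 1 → 1: weight = 4, length = 1, mean = 4/1 ≈ 4.000
  cycle 0 → 1 → 0: weight = 15, length = 2, mean = 15/2 ≈ 7.500
  cycle 1 → 0 → 1: weight = 15, length = 2, mean = 15/2 ≈ 7.500
Minimum mean = 4.000, attained e.g. along the cycle 1 → 1 with weight 4 and length 1. So λ(A) = 4/1 = 4.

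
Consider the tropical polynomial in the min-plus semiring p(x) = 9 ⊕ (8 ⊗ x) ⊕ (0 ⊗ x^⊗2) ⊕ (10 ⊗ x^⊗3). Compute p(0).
p(0) = 0

A tropical monomial a ⊗ x^⊗i evaluates to a + i · x. Evaluating each term at x = 0:
  Term 0 contributes 9 + 0 · 0 = 9
  Term 1 contributes 8 + 1 · 0 = 8
  Term 2 contributes 0 + 2 · 0 = 0
  Term 3 contributes 10 + 3 · 0 = 10
p(0) = ⊕ of these = min[9, 8, 0, 10] = 0.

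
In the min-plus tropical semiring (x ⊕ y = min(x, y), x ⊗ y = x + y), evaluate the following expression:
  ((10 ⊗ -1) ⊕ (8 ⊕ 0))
((10 ⊗ -1) ⊕ (8 ⊕ 0)) = 0

Expand innermost to outermost. Recall ⊕ takes the minimum of its arguments and ⊗ takes their sum. Working out the expression ((10 ⊗ -1) ⊕ (8 ⊕ 0)) gives 0.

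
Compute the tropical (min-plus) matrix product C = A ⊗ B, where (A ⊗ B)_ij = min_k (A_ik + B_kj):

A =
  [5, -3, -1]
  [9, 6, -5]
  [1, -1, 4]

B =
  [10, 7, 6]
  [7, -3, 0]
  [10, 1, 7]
A ⊗ B =
  [4, -6, -3]
  [5, -4, 2]
  [6, -4, -1]

Apply the min-plus product entry-by-entry:
  C[0][0] = min over k of (A[0][0] + B[0][0] = 5 + 10 = 15, A[0][1] + B[1][0] = -3 + 7 = 4, A[0][2] + B[2][0] = -1 + 10 = 9) = 4 (attained at k = 1)
  C[0][1] = min over k of (A[0][0] + B[0][1] = 5 + 7 = 12, A[0][1] + B[1][1] = -3 + -3 = -6, A[0][2] + B[2][1] = -1 + 1 = 0) = -6 (attained at k = 1)
  C[0][2] = min over k of (A[0][0] + B[0][2] = 5 + 6 = 11, A[0][1] + B[1][2] = -3 + 0 = -3, A[0][2] + B[2][2] = -1 + 7 = 6) = -3 (attained at k = 1)
  C[1][0] = min over k of (A[1][0] + B[0][0] = 9 + 10 = 19, A[1][1] + B[1][0] = 6 + 7 = 13, A[1][2] + B[2][0] = -5 + 10 = 5) = 5 (attained at k = 2)
  C[1][1] = min over k of (A[1][0] + B[0][1] = 9 + 7 = 16, A[1][1] + B[1][1] = 6 + -3 = 3, A[1][2] + B[2][1] = -5 + 1 = -4) = -4 (attained at k = 2)
  C[1][2] = min over k of (A[1][0] + B[0][2] = 9 + 6 = 15, A[1][1] + B[1][2] = 6 + 0 = 6, A[1][2] + B[2][2] = -5 + 7 = 2) = 2 (attained at k = 2)
  C[2][0] = min over k of (A[2][0] + B[0][0] = 1 + 10 = 11, A[2][1] + B[1][0] = -1 + 7 = 6, A[2][2] + B[2][0] = 4 + 10 = 14) = 6 (attained at k = 1)
  C[2][1] = min over k of (A[2][0] + B[0][1] = 1 + 7 = 8, A[2][1] + B[1][1] = -1 + -3 = -4, A[2][2] + B[2][1] = 4 + 1 = 5) = -4 (attained at k = 1)
  C[2][2] = min over k of (A[2][0] + B[0][2] = 1 + 6 = 7, A[2][1] + B[1][2] = -1 + 0 = -1, A[2][2] + B[2][2] = 4 + 7 = 11) = -1 (attained at k = 1)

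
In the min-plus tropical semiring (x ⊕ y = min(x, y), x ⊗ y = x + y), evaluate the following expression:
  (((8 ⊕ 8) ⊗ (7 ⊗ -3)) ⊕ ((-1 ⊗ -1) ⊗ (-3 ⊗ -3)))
(((8 ⊕ 8) ⊗ (7 ⊗ -3)) ⊕ ((-1 ⊗ -1) ⊗ (-3 ⊗ -3))) = -8

Expand innermost to outermost. Recall ⊕ takes the minimum of its arguments and ⊗ takes their sum. Working out the expression (((8 ⊕ 8) ⊗ (7 ⊗ -3)) ⊕ ((-1 ⊗ -1) ⊗ (-3 ⊗ -3))) gives -8.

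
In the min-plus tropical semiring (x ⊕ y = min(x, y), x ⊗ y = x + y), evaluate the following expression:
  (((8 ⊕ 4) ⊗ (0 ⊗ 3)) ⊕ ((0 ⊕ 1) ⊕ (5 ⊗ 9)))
(((8 ⊕ 4) ⊗ (0 ⊗ 3)) ⊕ ((0 ⊕ 1) ⊕ (5 ⊗ 9))) = 0

Expand innermost to outermost. Recall ⊕ takes the minimum of its arguments and ⊗ takes their sum. Working out the expression (((8 ⊕ 4) ⊗ (0 ⊗ 3)) ⊕ ((0 ⊕ 1) ⊕ (5 ⊗ 9))) gives 0.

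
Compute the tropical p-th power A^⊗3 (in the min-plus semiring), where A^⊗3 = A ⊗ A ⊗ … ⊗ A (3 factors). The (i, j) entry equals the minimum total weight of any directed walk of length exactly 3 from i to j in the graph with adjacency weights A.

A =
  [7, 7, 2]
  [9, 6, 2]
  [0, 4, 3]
A^⊗3 =
  [5, 9, 4]
  [5, 9, 4]
  [2, 6, 5]

Each entry (A^⊗3)_ij equals the minimum over all length-3 walks i = v_0 → v_1 → … → v_3 = j of Σ_t A[v_t][v_{t+1}]. For example, for (i, j) = (0, 2) we minimise over 9 possible intermediate vertex sequences; the minimum is 4, attained along the walk 0 → 2 → 0 → 2.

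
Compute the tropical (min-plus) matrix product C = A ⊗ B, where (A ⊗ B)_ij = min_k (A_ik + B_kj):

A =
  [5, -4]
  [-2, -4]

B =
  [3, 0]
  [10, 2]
A ⊗ B =
  [6, -2]
  [1, -2]

Apply the min-plus product entry-by-entry:
  C[0][0] = min over k of (A[0][0] + B[0][0] = 5 + 3 = 8, A[0][1] + B[1][0] = -4 + 10 = 6) = 6 (attained at k = 1)
  C[0][1] = min over k of (A[0][0] + B[0][1] = 5 + 0 = 5, A[0][1] + B[1][1] = -4 + 2 = -2) = -2 (attained at k = 1)
  C[1][0] = min over k of (A[1][0] + B[0][0] = -2 + 3 = 1, A[1][1] + B[1][0] = -4 + 10 = 6) = 1 (attained at k = 0)
  C[1][1] = min over k of (A[1][0] + B[0][1] = -2 + 0 = -2, A[1][1] + B[1][1] = -4 + 2 = -2) = -2 (attained at k = 0)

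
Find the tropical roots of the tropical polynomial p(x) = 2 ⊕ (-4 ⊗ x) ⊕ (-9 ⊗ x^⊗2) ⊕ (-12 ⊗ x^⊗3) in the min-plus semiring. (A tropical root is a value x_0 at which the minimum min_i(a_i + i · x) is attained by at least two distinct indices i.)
Roots: {3, 5, 6}

Each tropical root is a break point of the lower envelope of the lines y = a_i + i · x (there are 4 lines, with slopes 0, 1, ..., 3). Only the lines that attain the minimum somewhere contribute to roots; other lines are dominated. Here the surviving (envelope) indices are i = 3, i = 2, i = 1, i = 0.
Intersections between consecutive envelope lines give the roots: for adjacent envelope indices i < j the intersection is x = (a_i − a_j) / (j − i). Reading off the sorted break points: {3, 5, 6}.
Verification: at each break x_0, at least two indices attain the minimum of min_i(a_i + i · x_0).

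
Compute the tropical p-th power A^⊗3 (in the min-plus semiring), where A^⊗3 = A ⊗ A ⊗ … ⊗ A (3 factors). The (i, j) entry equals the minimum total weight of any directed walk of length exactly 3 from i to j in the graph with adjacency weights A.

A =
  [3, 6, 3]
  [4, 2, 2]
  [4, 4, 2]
A^⊗3 =
  [9, 9, 7]
  [8, 6, 6]
  [8, 8, 6]

Each entry (A^⊗3)_ij equals the minimum over all length-3 walks i = v_0 → v_1 → … → v_3 = j of Σ_t A[v_t][v_{t+1}]. For example, for (i, j) = (0, 2) we minimise over 9 possible intermediate vertex sequences; the minimum is 7, attained along the walk 0 → 2 → 2 → 2.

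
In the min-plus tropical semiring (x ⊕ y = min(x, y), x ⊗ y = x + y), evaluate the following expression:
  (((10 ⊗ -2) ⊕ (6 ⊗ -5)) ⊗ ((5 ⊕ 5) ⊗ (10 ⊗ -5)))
(((10 ⊗ -2) ⊕ (6 ⊗ -5)) ⊗ ((5 ⊕ 5) ⊗ (10 ⊗ -5))) = 11

Expand innermost to outermost. Recall ⊕ takes the minimum of its arguments and ⊗ takes their sum. Working out the expression (((10 ⊗ -2) ⊕ (6 ⊗ -5)) ⊗ ((5 ⊕ 5) ⊗ (10 ⊗ -5))) gives 11.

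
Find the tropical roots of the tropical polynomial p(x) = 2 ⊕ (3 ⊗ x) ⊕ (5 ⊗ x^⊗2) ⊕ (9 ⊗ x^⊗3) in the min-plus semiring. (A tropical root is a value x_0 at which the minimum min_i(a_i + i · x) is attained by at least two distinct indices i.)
Roots: {-4, -2, -1}

Each tropical root is a break point of the lower envelope of the lines y = a_i + i · x (there are 4 lines, with slopes 0, 1, ..., 3). Only the lines that attain the minimum somewhere contribute to roots; other lines are dominated. Here the surviving (envelope) indices are i = 3, i = 2, i = 1, i = 0.
Intersections between consecutive envelope lines give the roots: for adjacent envelope indices i < j the intersection is x = (a_i − a_j) / (j − i). Reading off the sorted break points: {-4, -2, -1}.
Verification: at each break x_0, at least two indices attain the minimum of min_i(a_i + i · x_0).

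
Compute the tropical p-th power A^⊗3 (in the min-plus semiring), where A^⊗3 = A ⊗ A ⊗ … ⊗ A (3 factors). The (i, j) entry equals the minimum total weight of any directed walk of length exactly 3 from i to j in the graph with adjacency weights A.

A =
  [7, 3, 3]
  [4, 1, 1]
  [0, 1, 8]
A^⊗3 =
  [4, 5, 5]
  [2, 3, 3]
  [2, 3, 3]

Each entry (A^⊗3)_ij equals the minimum over all length-3 walks i = v_0 → v_1 → … → v_3 = j of Σ_t A[v_t][v_{t+1}]. For example, for (i, j) = (0, 2) we minimise over 9 possible intermediate vertex sequences; the minimum is 5, attained along the walk 0 → 1 → 1 → 2.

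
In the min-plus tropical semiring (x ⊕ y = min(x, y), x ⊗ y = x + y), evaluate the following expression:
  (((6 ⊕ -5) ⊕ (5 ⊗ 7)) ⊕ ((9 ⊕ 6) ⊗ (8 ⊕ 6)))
(((6 ⊕ -5) ⊕ (5 ⊗ 7)) ⊕ ((9 ⊕ 6) ⊗ (8 ⊕ 6))) = -5

Expand innermost to outermost. Recall ⊕ takes the minimum of its arguments and ⊗ takes their sum. Working out the expression (((6 ⊕ -5) ⊕ (5 ⊗ 7)) ⊕ ((9 ⊕ 6) ⊗ (8 ⊕ 6))) gives -5.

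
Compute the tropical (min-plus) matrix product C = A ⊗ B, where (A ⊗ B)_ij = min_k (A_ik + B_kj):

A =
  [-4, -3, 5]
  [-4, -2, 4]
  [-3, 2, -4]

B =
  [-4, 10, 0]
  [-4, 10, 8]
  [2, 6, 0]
A ⊗ B =
  [-8, 6, -4]
  [-8, 6, -4]
  [-7, 2, -4]

Apply the min-plus product entry-by-entry:
  C[0][0] = min over k of (A[0][0] + B[0][0] = -4 + -4 = -8, A[0][1] + B[1][0] = -3 + -4 = -7, A[0][2] + B[2][0] = 5 + 2 = 7) = -8 (attained at k = 0)
  C[0][1] = min over k of (A[0][0] + B[0][1] = -4 + 10 = 6, A[0][1] + B[1][1] = -3 + 10 = 7, A[0][2] + B[2][1] = 5 + 6 = 11) = 6 (attained at k = 0)
  C[0][2] = min over k of (A[0][0] + B[0][2] = -4 + 0 = -4, A[0][1] + B[1][2] = -3 + 8 = 5, A[0][2] + B[2][2] = 5 + 0 = 5) = -4 (attained at k = 0)
  C[1][0] = min over k of (A[1][0] + B[0][0] = -4 + -4 = -8, A[1][1] + B[1][0] = -2 + -4 = -6, A[1][2] + B[2][0] = 4 + 2 = 6) = -8 (attained at k = 0)
  C[1][1] = min over k of (A[1][0] + B[0][1] = -4 + 10 = 6, A[1][1] + B[1][1] = -2 + 10 = 8, A[1][2] + B[2][1] = 4 + 6 = 10) = 6 (attained at k = 0)
  C[1][2] = min over k of (A[1][0] + B[0][2] = -4 + 0 = -4, A[1][1] + B[1][2] = -2 + 8 = 6, A[1][2] + B[2][2] = 4 + 0 = 4) = -4 (attained at k = 0)
  C[2][0] = min over k of (A[2][0] + B[0][0] = -3 + -4 = -7, A[2][1] + B[1][0] = 2 + -4 = -2, A[2][2] + B[2][0] = -4 + 2 = -2) = -7 (attained at k = 0)
  C[2][1] = min over k of (A[2][0] + B[0][1] = -3 + 10 = 7, A[2][1] + B[1][1] = 2 + 10 = 12, A[2][2] + B[2][1] = -4 + 6 = 2) = 2 (attained at k = 2)
  C[2][2] = min over k of (A[2][0] + B[0][2] = -3 + 0 = -3, A[2][1] + B[1][2] = 2 + 8 = 10, A[2][2] + B[2][2] = -4 + 0 = -4) = -4 (attained at k = 2)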